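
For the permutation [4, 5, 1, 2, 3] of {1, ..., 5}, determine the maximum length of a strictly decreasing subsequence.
2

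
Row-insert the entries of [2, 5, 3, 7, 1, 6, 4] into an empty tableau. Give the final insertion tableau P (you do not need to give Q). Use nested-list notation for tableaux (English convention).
P = [[1, 3, 4], [2, 6], [5, 7]]

After inserting 2: P = [[2]].
After inserting 5: P = [[2, 5]].
After inserting 3: P = [[2, 3], [5]].
After inserting 7: P = [[2, 3, 7], [5]].
After inserting 1: P = [[1, 3, 7], [2], [5]].
After inserting 6: P = [[1, 3, 6], [2, 7], [5]].
After inserting 4: P = [[1, 3, 4], [2, 6], [5, 7]].

So P = [[1, 3, 4], [2, 6], [5, 7]].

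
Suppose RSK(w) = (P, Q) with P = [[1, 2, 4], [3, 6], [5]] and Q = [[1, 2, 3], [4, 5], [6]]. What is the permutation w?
1 5 6 3 4 2

Reverse RSK: for i = n, n-1, ..., 1, locate i in Q, remove the corresponding corner cell from P, and reverse-bump its entry up through P; the value ejected from row 1 is w(i).

So w = 1 5 6 3 4 2.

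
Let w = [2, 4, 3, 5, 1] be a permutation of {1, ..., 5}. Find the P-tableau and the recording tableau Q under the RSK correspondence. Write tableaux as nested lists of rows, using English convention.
P = [[1, 3, 5], [2], [4]], Q = [[1, 2, 4], [3], [5]]

Insert each entry of the permutation into P by Schensted row insertion, recording in Q the position of each new cell.

After inserting 2: P = [[2]].
After inserting 4: P = [[2, 4]].
After inserting 3: P = [[2, 3], [4]].
After inserting 5: P = [[2, 3, 5], [4]].
After inserting 1: P = [[1, 3, 5], [2], [4]].

So P = [[1, 3, 5], [2], [4]], Q = [[1, 2, 4], [3], [5]].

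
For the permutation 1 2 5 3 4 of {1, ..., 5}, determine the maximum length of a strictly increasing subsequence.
4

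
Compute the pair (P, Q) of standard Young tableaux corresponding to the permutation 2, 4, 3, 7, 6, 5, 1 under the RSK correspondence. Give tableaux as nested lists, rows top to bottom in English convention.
Insert each entry of the permutation into P by Schensted row insertion, recording in Q the position of each new cell.

Insert 2: appended to row 1. P = [[2]], Q = [[1]].
Insert 4: appended to row 1. P = [[2, 4]], Q = [[1, 2]].
Insert 3: 3 bumps 4 from row 1; 4 starts row 2. P = [[2, 3], [4]], Q = [[1, 2], [3]].
Insert 7: appended to row 1. P = [[2, 3, 7], [4]], Q = [[1, 2, 4], [3]].
Insert 6: 6 bumps 7 from row 1; 7 appends to row 2. P = [[2, 3, 6], [4, 7]], Q = [[1, 2, 4], [3, 5]].
Insert 5: 5 bumps 6 from row 1; 6 bumps 7 from row 2; 7 starts row 3. P = [[2, 3, 5], [4, 6], [7]], Q = [[1, 2, 4], [3, 5], [6]].
Insert 1: 1 bumps 2 from row 1; 2 bumps 4 from row 2; 4 bumps 7 from row 3; 7 starts row 4. P = [[1, 3, 5], [2, 6], [4], [7]], Q = [[1, 2, 4], [3, 5], [6], [7]].

So P = [[1, 3, 5], [2, 6], [4], [7]], Q = [[1, 2, 4], [3, 5], [6], [7]].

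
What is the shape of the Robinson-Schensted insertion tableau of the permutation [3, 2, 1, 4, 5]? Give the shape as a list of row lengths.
[3, 1, 1]

Row-insert each entry into an empty tableau.

After inserting 3: P = [[3]].
After inserting 2: P = [[2], [3]].
After inserting 1: P = [[1], [2], [3]].
After inserting 4: P = [[1, 4], [2], [3]].
After inserting 5: P = [[1, 4, 5], [2], [3]].

The final insertion tableau P = [[1, 4, 5], [2], [3]] has shape [3, 1, 1].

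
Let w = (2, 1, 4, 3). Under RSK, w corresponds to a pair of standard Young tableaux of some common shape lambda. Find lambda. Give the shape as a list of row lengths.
[2, 2]

Row-insert each entry into an empty tableau.

After inserting 2: P = [[2]].
After inserting 1: P = [[1], [2]].
After inserting 4: P = [[1, 4], [2]].
After inserting 3: P = [[1, 3], [2, 4]].

The final insertion tableau P = [[1, 3], [2, 4]] has shape [2, 2].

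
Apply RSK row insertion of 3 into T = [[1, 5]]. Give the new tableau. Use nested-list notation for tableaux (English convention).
[[1, 3], [5]]

In row 1, 3 replaces 5 (the leftmost entry greater than 3); 5 is bumped to row 2. 5 starts a new row 2. The new tableau is [[1, 3], [5]].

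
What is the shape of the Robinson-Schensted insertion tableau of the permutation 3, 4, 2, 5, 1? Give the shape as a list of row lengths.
Row-insert each entry into an empty tableau.

After inserting 3: P = [[3]].
After inserting 4: P = [[3, 4]].
After inserting 2: P = [[2, 4], [3]].
After inserting 5: P = [[2, 4, 5], [3]].
After inserting 1: P = [[1, 4, 5], [2], [3]].

The final insertion tableau P = [[1, 4, 5], [2], [3]] has shape [3, 1, 1].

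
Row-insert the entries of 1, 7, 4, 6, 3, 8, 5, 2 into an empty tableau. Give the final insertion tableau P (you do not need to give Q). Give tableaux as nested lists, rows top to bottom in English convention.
After inserting 1: P = [[1]].
After inserting 7: P = [[1, 7]].
After inserting 4: P = [[1, 4], [7]].
After inserting 6: P = [[1, 4, 6], [7]].
After inserting 3: P = [[1, 3, 6], [4], [7]].
After inserting 8: P = [[1, 3, 6, 8], [4], [7]].
After inserting 5: P = [[1, 3, 5, 8], [4, 6], [7]].
After inserting 2: P = [[1, 2, 5, 8], [3, 6], [4], [7]].

So P = [[1, 2, 5, 8], [3, 6], [4], [7]].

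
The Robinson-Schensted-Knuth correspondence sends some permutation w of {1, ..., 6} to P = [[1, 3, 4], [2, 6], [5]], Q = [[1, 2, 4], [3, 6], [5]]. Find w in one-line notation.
Reverse the RSK construction: for i from n down to 1, find the cell of Q containing i, remove the entry at that cell from P, and reverse-bump it up through P; the value ejected from row 1 is w(i).

Step i=6: Q has 6 at row 2, column 2; remove 6 from row 2 of P and reverse-bump: 6 enters row 1 and ejects 4. So w(6) = 4. P is now [[1, 3, 6], [2], [5]].
Step i=5: Q has 5 at row 3, column 1; remove 5 from row 3 of P and reverse-bump: 5 enters row 2 and ejects 2; 2 enters row 1 and ejects 1. So w(5) = 1. P is now [[2, 3, 6], [5]].
Step i=4: Q has 4 at row 1, column 3; remove that cell from P, ejecting 6. So w(4) = 6. P is now [[2, 3], [5]].
Step i=3: Q has 3 at row 2, column 1; remove 5 from row 2 of P and reverse-bump: 5 enters row 1 and ejects 3. So w(3) = 3. P is now [[2, 5]].
Step i=2: Q has 2 at row 1, column 2; remove that cell from P, ejecting 5. So w(2) = 5. P is now [[2]].
Step i=1: Q has 1 at row 1, column 1; remove that cell from P, ejecting 2. So w(1) = 2. P is now [].

So w = 2 5 3 6 1 4.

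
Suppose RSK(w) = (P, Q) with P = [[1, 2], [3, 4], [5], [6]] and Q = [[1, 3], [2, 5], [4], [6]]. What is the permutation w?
Reverse RSK: for i = n, n-1, ..., 1, locate i in Q, remove the corresponding corner cell from P, and reverse-bump its entry up through P; the value ejected from row 1 is w(i).

So w = 6 3 5 1 4 2.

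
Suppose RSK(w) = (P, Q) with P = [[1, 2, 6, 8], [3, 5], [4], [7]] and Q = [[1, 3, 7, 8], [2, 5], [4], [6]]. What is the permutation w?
Reverse the RSK construction: for i from n down to 1, find the cell of Q containing i, remove the entry at that cell from P, and reverse-bump it up through P; the value ejected from row 1 is w(i).

Step i=8: Q has 8 at row 1, column 4; remove that cell from P, ejecting 8. So w(8) = 8. P is now [[1, 2, 6], [3, 5], [4], [7]].
Step i=7: Q has 7 at row 1, column 3; remove that cell from P, ejecting 6. So w(7) = 6. P is now [[1, 2], [3, 5], [4], [7]].
Step i=6: Q has 6 at row 4, column 1; remove 7 from row 4 of P and reverse-bump: 7 enters row 3 and ejects 4; 4 enters row 2 and ejects 3; 3 enters row 1 and ejects 2. So w(6) = 2. P is now [[1, 3], [4, 5], [7]].
Step i=5: Q has 5 at row 2, column 2; remove 5 from row 2 of P and reverse-bump: 5 enters row 1 and ejects 3. So w(5) = 3. P is now [[1, 5], [4], [7]].
Step i=4: Q has 4 at row 3, column 1; remove 7 from row 3 of P and reverse-bump: 7 enters row 2 and ejects 4; 4 enters row 1 and ejects 1. So w(4) = 1. P is now [[4, 5], [7]].
Step i=3: Q has 3 at row 1, column 2; remove that cell from P, ejecting 5. So w(3) = 5. P is now [[4], [7]].
Step i=2: Q has 2 at row 2, column 1; remove 7 from row 2 of P and reverse-bump: 7 enters row 1 and ejects 4. So w(2) = 4. P is now [[7]].
Step i=1: Q has 1 at row 1, column 1; remove that cell from P, ejecting 7. So w(1) = 7. P is now [].

So w = 7 4 5 1 3 2 6 8.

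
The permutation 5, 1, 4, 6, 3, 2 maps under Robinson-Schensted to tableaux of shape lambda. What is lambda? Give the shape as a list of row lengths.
[3, 1, 1, 1]

Row-insert each entry into an empty tableau.

After inserting 5: P = [[5]].
After inserting 1: P = [[1], [5]].
After inserting 4: P = [[1, 4], [5]].
After inserting 6: P = [[1, 4, 6], [5]].
After inserting 3: P = [[1, 3, 6], [4], [5]].
After inserting 2: P = [[1, 2, 6], [3], [4], [5]].

The final insertion tableau P = [[1, 2, 6], [3], [4], [5]] has shape [3, 1, 1, 1].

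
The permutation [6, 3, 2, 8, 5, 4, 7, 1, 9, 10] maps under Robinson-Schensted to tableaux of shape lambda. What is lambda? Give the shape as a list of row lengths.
[5, 2, 2, 1]

Row-insert each entry into an empty tableau.

After inserting 6: P = [[6]].
After inserting 3: P = [[3], [6]].
After inserting 2: P = [[2], [3], [6]].
After inserting 8: P = [[2, 8], [3], [6]].
After inserting 5: P = [[2, 5], [3, 8], [6]].
After inserting 4: P = [[2, 4], [3, 5], [6, 8]].
After inserting 7: P = [[2, 4, 7], [3, 5], [6, 8]].
After inserting 1: P = [[1, 4, 7], [2, 5], [3, 8], [6]].
After inserting 9: P = [[1, 4, 7, 9], [2, 5], [3, 8], [6]].
After inserting 10: P = [[1, 4, 7, 9, 10], [2, 5], [3, 8], [6]].

The final insertion tableau P = [[1, 4, 7, 9, 10], [2, 5], [3, 8], [6]] has shape [5, 2, 2, 1].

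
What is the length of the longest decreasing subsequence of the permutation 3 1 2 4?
2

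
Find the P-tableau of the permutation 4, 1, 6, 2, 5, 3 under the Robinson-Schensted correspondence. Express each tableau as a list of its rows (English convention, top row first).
P = [[1, 2, 3], [4, 5], [6]]

Insert 4: appended to row 1. P = [[4]].
Insert 1: 1 bumps 4 from row 1; 4 starts row 2. P = [[1], [4]].
Insert 6: appended to row 1. P = [[1, 6], [4]].
Insert 2: 2 bumps 6 from row 1; 6 appends to row 2. P = [[1, 2], [4, 6]].
Insert 5: appended to row 1. P = [[1, 2, 5], [4, 6]].
Insert 3: 3 bumps 5 from row 1; 5 bumps 6 from row 2; 6 starts row 3. P = [[1, 2, 3], [4, 5], [6]].

So P = [[1, 2, 3], [4, 5], [6]].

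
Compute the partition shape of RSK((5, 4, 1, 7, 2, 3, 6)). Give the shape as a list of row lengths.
Row-insert each entry into an empty tableau.

After inserting 5: P = [[5]].
After inserting 4: P = [[4], [5]].
After inserting 1: P = [[1], [4], [5]].
After inserting 7: P = [[1, 7], [4], [5]].
After inserting 2: P = [[1, 2], [4, 7], [5]].
After inserting 3: P = [[1, 2, 3], [4, 7], [5]].
After inserting 6: P = [[1, 2, 3, 6], [4, 7], [5]].

The final insertion tableau P = [[1, 2, 3, 6], [4, 7], [5]] has shape [4, 2, 1].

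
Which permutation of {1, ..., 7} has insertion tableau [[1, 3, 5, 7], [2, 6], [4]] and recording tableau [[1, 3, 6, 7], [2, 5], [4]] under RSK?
4 2 6 1 3 5 7

Reverse the RSK construction: for i from n down to 1, find the cell of Q containing i, remove the entry at that cell from P, and reverse-bump it up through P; the value ejected from row 1 is w(i).

Step i=7: Q has 7 at row 1, column 4; remove that cell from P, ejecting 7. So w(7) = 7. P is now [[1, 3, 5], [2, 6], [4]].
Step i=6: Q has 6 at row 1, column 3; remove that cell from P, ejecting 5. So w(6) = 5. P is now [[1, 3], [2, 6], [4]].
Step i=5: Q has 5 at row 2, column 2; remove 6 from row 2 of P and reverse-bump: 6 enters row 1 and ejects 3. So w(5) = 3. P is now [[1, 6], [2], [4]].
Step i=4: Q has 4 at row 3, column 1; remove 4 from row 3 of P and reverse-bump: 4 enters row 2 and ejects 2; 2 enters row 1 and ejects 1. So w(4) = 1. P is now [[2, 6], [4]].
Step i=3: Q has 3 at row 1, column 2; remove that cell from P, ejecting 6. So w(3) = 6. P is now [[2], [4]].
Step i=2: Q has 2 at row 2, column 1; remove 4 from row 2 of P and reverse-bump: 4 enters row 1 and ejects 2. So w(2) = 2. P is now [[4]].
Step i=1: Q has 1 at row 1, column 1; remove that cell from P, ejecting 4. So w(1) = 4. P is now [].

So w = 4 2 6 1 3 5 7.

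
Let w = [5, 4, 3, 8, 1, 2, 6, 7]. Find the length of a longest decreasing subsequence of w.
4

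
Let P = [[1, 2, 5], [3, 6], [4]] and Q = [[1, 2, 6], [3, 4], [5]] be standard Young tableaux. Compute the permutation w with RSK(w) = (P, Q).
Reverse the RSK construction: for i from n down to 1, find the cell of Q containing i, remove the entry at that cell from P, and reverse-bump it up through P; the value ejected from row 1 is w(i).

Step i=6: Q has 6 at row 1, column 3; remove that cell from P, ejecting 5. So w(6) = 5. P is now [[1, 2], [3, 6], [4]].
Step i=5: Q has 5 at row 3, column 1; remove 4 from row 3 of P and reverse-bump: 4 enters row 2 and ejects 3; 3 enters row 1 and ejects 2. So w(5) = 2. P is now [[1, 3], [4, 6]].
Step i=4: Q has 4 at row 2, column 2; remove 6 from row 2 of P and reverse-bump: 6 enters row 1 and ejects 3. So w(4) = 3. P is now [[1, 6], [4]].
Step i=3: Q has 3 at row 2, column 1; remove 4 from row 2 of P and reverse-bump: 4 enters row 1 and ejects 1. So w(3) = 1. P is now [[4, 6]].
Step i=2: Q has 2 at row 1, column 2; remove that cell from P, ejecting 6. So w(2) = 6. P is now [[4]].
Step i=1: Q has 1 at row 1, column 1; remove that cell from P, ejecting 4. So w(1) = 4. P is now [].

So w = 4 6 1 3 2 5.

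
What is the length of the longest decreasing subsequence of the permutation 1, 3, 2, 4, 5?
2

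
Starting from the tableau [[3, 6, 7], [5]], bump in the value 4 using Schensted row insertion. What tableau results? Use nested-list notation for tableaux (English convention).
[[3, 4, 7], [5, 6]]

In row 1, 4 replaces 6 (the leftmost entry greater than 4); 6 is bumped to row 2. 6 is appended to row 2. The new tableau is [[3, 4, 7], [5, 6]].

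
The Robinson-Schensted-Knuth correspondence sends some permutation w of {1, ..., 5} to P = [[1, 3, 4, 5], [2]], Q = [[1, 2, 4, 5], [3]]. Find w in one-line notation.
2 3 1 4 5

Reverse RSK: for i = n, n-1, ..., 1, locate i in Q, remove the corresponding corner cell from P, and reverse-bump its entry up through P; the value ejected from row 1 is w(i).

So w = 2 3 1 4 5.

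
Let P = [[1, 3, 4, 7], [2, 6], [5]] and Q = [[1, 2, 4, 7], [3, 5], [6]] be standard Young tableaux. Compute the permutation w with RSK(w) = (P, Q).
2 5 3 6 4 1 7

Reverse the RSK construction: for i from n down to 1, find the cell of Q containing i, remove the entry at that cell from P, and reverse-bump it up through P; the value ejected from row 1 is w(i).

Step i=7: Q has 7 at row 1, column 4; remove that cell from P, ejecting 7. So w(7) = 7. P is now [[1, 3, 4], [2, 6], [5]].
Step i=6: Q has 6 at row 3, column 1; remove 5 from row 3 of P and reverse-bump: 5 enters row 2 and ejects 2; 2 enters row 1 and ejects 1. So w(6) = 1. P is now [[2, 3, 4], [5, 6]].
Step i=5: Q has 5 at row 2, column 2; remove 6 from row 2 of P and reverse-bump: 6 enters row 1 and ejects 4. So w(5) = 4. P is now [[2, 3, 6], [5]].
Step i=4: Q has 4 at row 1, column 3; remove that cell from P, ejecting 6. So w(4) = 6. P is now [[2, 3], [5]].
Step i=3: Q has 3 at row 2, column 1; remove 5 from row 2 of P and reverse-bump: 5 enters row 1 and ejects 3. So w(3) = 3. P is now [[2, 5]].
Step i=2: Q has 2 at row 1, column 2; remove that cell from P, ejecting 5. So w(2) = 5. P is now [[2]].
Step i=1: Q has 1 at row 1, column 1; remove that cell from P, ejecting 2. So w(1) = 2. P is now [].

So w = 2 5 3 6 4 1 7.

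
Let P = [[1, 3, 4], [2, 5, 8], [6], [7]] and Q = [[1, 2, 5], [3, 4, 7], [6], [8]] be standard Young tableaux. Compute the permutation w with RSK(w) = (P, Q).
Reverse the RSK construction: for i from n down to 1, find the cell of Q containing i, remove the entry at that cell from P, and reverse-bump it up through P; the value ejected from row 1 is w(i).

Step i=8: Q has 8 at row 4, column 1; remove 7 from row 4 of P and reverse-bump: 7 enters row 3 and ejects 6; 6 enters row 2 and ejects 5; 5 enters row 1 and ejects 4. So w(8) = 4. P is now [[1, 3, 5], [2, 6, 8], [7]].
Step i=7: Q has 7 at row 2, column 3; remove 8 from row 2 of P and reverse-bump: 8 enters row 1 and ejects 5. So w(7) = 5. P is now [[1, 3, 8], [2, 6], [7]].
Step i=6: Q has 6 at row 3, column 1; remove 7 from row 3 of P and reverse-bump: 7 enters row 2 and ejects 6; 6 enters row 1 and ejects 3. So w(6) = 3. P is now [[1, 6, 8], [2, 7]].
Step i=5: Q has 5 at row 1, column 3; remove that cell from P, ejecting 8. So w(5) = 8. P is now [[1, 6], [2, 7]].
Step i=4: Q has 4 at row 2, column 2; remove 7 from row 2 of P and reverse-bump: 7 enters row 1 and ejects 6. So w(4) = 6. P is now [[1, 7], [2]].
Step i=3: Q has 3 at row 2, column 1; remove 2 from row 2 of P and reverse-bump: 2 enters row 1 and ejects 1. So w(3) = 1. P is now [[2, 7]].
Step i=2: Q has 2 at row 1, column 2; remove that cell from P, ejecting 7. So w(2) = 7. P is now [[2]].
Step i=1: Q has 1 at row 1, column 1; remove that cell from P, ejecting 2. So w(1) = 2. P is now [].

So w = 2 7 1 6 8 3 5 4.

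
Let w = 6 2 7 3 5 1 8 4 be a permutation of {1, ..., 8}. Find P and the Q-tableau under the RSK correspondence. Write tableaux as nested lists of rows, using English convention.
P = [[1, 3, 4, 8], [2, 5], [6, 7]], Q = [[1, 3, 5, 7], [2, 4], [6, 8]]

Insert each entry of the permutation into P by Schensted row insertion, recording in Q the position of each new cell.

Insert 6: appended to row 1. P = [[6]].
Insert 2: 2 bumps 6 from row 1; 6 starts row 2. P = [[2], [6]].
Insert 7: appended to row 1. P = [[2, 7], [6]].
Insert 3: 3 bumps 7 from row 1; 7 appends to row 2. P = [[2, 3], [6, 7]].
Insert 5: appended to row 1. P = [[2, 3, 5], [6, 7]].
Insert 1: 1 bumps 2 from row 1; 2 bumps 6 from row 2; 6 starts row 3. P = [[1, 3, 5], [2, 7], [6]].
Insert 8: appended to row 1. P = [[1, 3, 5, 8], [2, 7], [6]].
Insert 4: 4 bumps 5 from row 1; 5 bumps 7 from row 2; 7 appends to row 3. P = [[1, 3, 4, 8], [2, 5], [6, 7]].

So P = [[1, 3, 4, 8], [2, 5], [6, 7]], Q = [[1, 3, 5, 7], [2, 4], [6, 8]].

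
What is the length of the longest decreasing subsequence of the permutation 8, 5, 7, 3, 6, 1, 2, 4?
4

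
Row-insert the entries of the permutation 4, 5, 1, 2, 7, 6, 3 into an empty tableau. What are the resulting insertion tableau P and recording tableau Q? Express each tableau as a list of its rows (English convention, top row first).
P = [[1, 2, 3], [4, 5, 6], [7]], Q = [[1, 2, 5], [3, 4, 6], [7]]

Insert each entry of the permutation into P by Schensted row insertion, recording in Q the position of each new cell.

Insert 4: appended to row 1. P = [[4]], Q = [[1]].
Insert 5: appended to row 1. P = [[4, 5]], Q = [[1, 2]].
Insert 1: 1 bumps 4 from row 1; 4 starts row 2. P = [[1, 5], [4]], Q = [[1, 2], [3]].
Insert 2: 2 bumps 5 from row 1; 5 appends to row 2. P = [[1, 2], [4, 5]], Q = [[1, 2], [3, 4]].
Insert 7: appended to row 1. P = [[1, 2, 7], [4, 5]], Q = [[1, 2, 5], [3, 4]].
Insert 6: 6 bumps 7 from row 1; 7 appends to row 2. P = [[1, 2, 6], [4, 5, 7]], Q = [[1, 2, 5], [3, 4, 6]].
Insert 3: 3 bumps 6 from row 1; 6 bumps 7 from row 2; 7 starts row 3. P = [[1, 2, 3], [4, 5, 6], [7]], Q = [[1, 2, 5], [3, 4, 6], [7]].

So P = [[1, 2, 3], [4, 5, 6], [7]], Q = [[1, 2, 5], [3, 4, 6], [7]].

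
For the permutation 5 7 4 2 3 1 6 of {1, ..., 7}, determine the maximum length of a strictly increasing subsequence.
3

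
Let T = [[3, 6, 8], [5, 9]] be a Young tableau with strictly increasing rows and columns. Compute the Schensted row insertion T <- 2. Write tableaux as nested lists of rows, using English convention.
In row 1, 2 replaces 3 (the leftmost entry greater than 2); 3 is bumped to row 2. In row 2, 3 replaces 5 (the leftmost entry greater than 3); 5 is bumped to row 3. 5 starts a new row 3. The new tableau is [[2, 6, 8], [3, 9], [5]].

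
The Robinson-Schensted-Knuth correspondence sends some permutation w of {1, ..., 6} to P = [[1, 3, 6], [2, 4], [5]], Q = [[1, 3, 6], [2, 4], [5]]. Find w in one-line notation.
2 1 5 4 3 6

Reverse the RSK construction: for i from n down to 1, find the cell of Q containing i, remove the entry at that cell from P, and reverse-bump it up through P; the value ejected from row 1 is w(i).

Step i=6: Q has 6 at row 1, column 3; remove that cell from P, ejecting 6. So w(6) = 6. P is now [[1, 3], [2, 4], [5]].
Step i=5: Q has 5 at row 3, column 1; remove 5 from row 3 of P and reverse-bump: 5 enters row 2 and ejects 4; 4 enters row 1 and ejects 3. So w(5) = 3. P is now [[1, 4], [2, 5]].
Step i=4: Q has 4 at row 2, column 2; remove 5 from row 2 of P and reverse-bump: 5 enters row 1 and ejects 4. So w(4) = 4. P is now [[1, 5], [2]].
Step i=3: Q has 3 at row 1, column 2; remove that cell from P, ejecting 5. So w(3) = 5. P is now [[1], [2]].
Step i=2: Q has 2 at row 2, column 1; remove 2 from row 2 of P and reverse-bump: 2 enters row 1 and ejects 1. So w(2) = 1. P is now [[2]].
Step i=1: Q has 1 at row 1, column 1; remove that cell from P, ejecting 2. So w(1) = 2. P is now [].

So w = 2 1 5 4 3 6.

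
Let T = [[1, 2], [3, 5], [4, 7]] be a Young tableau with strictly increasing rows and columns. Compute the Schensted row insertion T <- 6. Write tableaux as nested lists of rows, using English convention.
[[1, 2, 6], [3, 5], [4, 7]]

6 is larger than every entry of row 1, so it is appended to row 1. The new tableau is [[1, 2, 6], [3, 5], [4, 7]].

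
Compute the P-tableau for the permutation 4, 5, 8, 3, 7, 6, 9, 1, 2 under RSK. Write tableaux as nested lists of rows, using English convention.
Insert 4: appended to row 1. P = [[4]].
Insert 5: appended to row 1. P = [[4, 5]].
Insert 8: appended to row 1. P = [[4, 5, 8]].
Insert 3: 3 bumps 4 from row 1; 4 starts row 2. P = [[3, 5, 8], [4]].
Insert 7: 7 bumps 8 from row 1; 8 appends to row 2. P = [[3, 5, 7], [4, 8]].
Insert 6: 6 bumps 7 from row 1; 7 bumps 8 from row 2; 8 starts row 3. P = [[3, 5, 6], [4, 7], [8]].
Insert 9: appended to row 1. P = [[3, 5, 6, 9], [4, 7], [8]].
Insert 1: 1 bumps 3 from row 1; 3 bumps 4 from row 2; 4 bumps 8 from row 3; 8 starts row 4. P = [[1, 5, 6, 9], [3, 7], [4], [8]].
Insert 2: 2 bumps 5 from row 1; 5 bumps 7 from row 2; 7 appends to row 3. P = [[1, 2, 6, 9], [3, 5], [4, 7], [8]].

So P = [[1, 2, 6, 9], [3, 5], [4, 7], [8]].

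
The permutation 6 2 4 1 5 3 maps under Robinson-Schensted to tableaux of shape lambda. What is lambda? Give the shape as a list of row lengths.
Row-insert each entry into an empty tableau.

After inserting 6: P = [[6]].
After inserting 2: P = [[2], [6]].
After inserting 4: P = [[2, 4], [6]].
After inserting 1: P = [[1, 4], [2], [6]].
After inserting 5: P = [[1, 4, 5], [2], [6]].
After inserting 3: P = [[1, 3, 5], [2, 4], [6]].

The final insertion tableau P = [[1, 3, 5], [2, 4], [6]] has shape [3, 2, 1].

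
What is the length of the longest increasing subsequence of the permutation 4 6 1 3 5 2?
3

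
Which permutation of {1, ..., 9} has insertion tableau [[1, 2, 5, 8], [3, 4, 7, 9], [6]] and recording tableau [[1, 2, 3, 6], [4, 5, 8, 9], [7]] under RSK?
Reverse the RSK construction: for i from n down to 1, find the cell of Q containing i, remove the entry at that cell from P, and reverse-bump it up through P; the value ejected from row 1 is w(i).

Step i=9: Q has 9 at row 2, column 4; remove 9 from row 2 of P and reverse-bump: 9 enters row 1 and ejects 8. So w(9) = 8. P is now [[1, 2, 5, 9], [3, 4, 7], [6]].
Step i=8: Q has 8 at row 2, column 3; remove 7 from row 2 of P and reverse-bump: 7 enters row 1 and ejects 5. So w(8) = 5. P is now [[1, 2, 7, 9], [3, 4], [6]].
Step i=7: Q has 7 at row 3, column 1; remove 6 from row 3 of P and reverse-bump: 6 enters row 2 and ejects 4; 4 enters row 1 and ejects 2. So w(7) = 2. P is now [[1, 4, 7, 9], [3, 6]].
Step i=6: Q has 6 at row 1, column 4; remove that cell from P, ejecting 9. So w(6) = 9. P is now [[1, 4, 7], [3, 6]].
Step i=5: Q has 5 at row 2, column 2; remove 6 from row 2 of P and reverse-bump: 6 enters row 1 and ejects 4. So w(5) = 4. P is now [[1, 6, 7], [3]].
Step i=4: Q has 4 at row 2, column 1; remove 3 from row 2 of P and reverse-bump: 3 enters row 1 and ejects 1. So w(4) = 1. P is now [[3, 6, 7]].
Step i=3: Q has 3 at row 1, column 3; remove that cell from P, ejecting 7. So w(3) = 7. P is now [[3, 6]].
Step i=2: Q has 2 at row 1, column 2; remove that cell from P, ejecting 6. So w(2) = 6. P is now [[3]].
Step i=1: Q has 1 at row 1, column 1; remove that cell from P, ejecting 3. So w(1) = 3. P is now [].

So w = 3 6 7 1 4 9 2 5 8.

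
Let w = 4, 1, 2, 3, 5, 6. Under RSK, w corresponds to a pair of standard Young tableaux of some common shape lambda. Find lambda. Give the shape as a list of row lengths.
Row-insert each entry into an empty tableau.

After inserting 4: P = [[4]].
After inserting 1: P = [[1], [4]].
After inserting 2: P = [[1, 2], [4]].
After inserting 3: P = [[1, 2, 3], [4]].
After inserting 5: P = [[1, 2, 3, 5], [4]].
After inserting 6: P = [[1, 2, 3, 5, 6], [4]].

The final insertion tableau P = [[1, 2, 3, 5, 6], [4]] has shape [5, 1].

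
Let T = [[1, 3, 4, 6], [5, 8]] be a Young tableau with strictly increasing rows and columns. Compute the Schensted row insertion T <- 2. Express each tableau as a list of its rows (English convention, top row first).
[[1, 2, 4, 6], [3, 8], [5]]

In row 1, 2 replaces 3 (the leftmost entry greater than 2); 3 is bumped to row 2. In row 2, 3 replaces 5 (the leftmost entry greater than 3); 5 is bumped to row 3. 5 starts a new row 3. The new tableau is [[1, 2, 4, 6], [3, 8], [5]].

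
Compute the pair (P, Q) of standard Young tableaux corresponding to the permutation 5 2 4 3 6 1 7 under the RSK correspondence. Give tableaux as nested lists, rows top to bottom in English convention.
P = [[1, 3, 6, 7], [2], [4], [5]], Q = [[1, 3, 5, 7], [2], [4], [6]]

Insert each entry of the permutation into P by Schensted row insertion, recording in Q the position of each new cell.

Insert 5: appended to row 1. P = [[5]].
Insert 2: 2 bumps 5 from row 1; 5 starts row 2. P = [[2], [5]].
Insert 4: appended to row 1. P = [[2, 4], [5]].
Insert 3: 3 bumps 4 from row 1; 4 bumps 5 from row 2; 5 starts row 3. P = [[2, 3], [4], [5]].
Insert 6: appended to row 1. P = [[2, 3, 6], [4], [5]].
Insert 1: 1 bumps 2 from row 1; 2 bumps 4 from row 2; 4 bumps 5 from row 3; 5 starts row 4. P = [[1, 3, 6], [2], [4], [5]].
Insert 7: appended to row 1. P = [[1, 3, 6, 7], [2], [4], [5]].

So P = [[1, 3, 6, 7], [2], [4], [5]], Q = [[1, 3, 5, 7], [2], [4], [6]].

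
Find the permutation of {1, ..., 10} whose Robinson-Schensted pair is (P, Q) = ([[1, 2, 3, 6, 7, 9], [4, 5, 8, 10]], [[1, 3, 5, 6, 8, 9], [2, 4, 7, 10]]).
Reverse the RSK construction: for i from n down to 1, find the cell of Q containing i, remove the entry at that cell from P, and reverse-bump it up through P; the value ejected from row 1 is w(i).

Step i=10: Q has 10 at row 2, column 4; remove 10 from row 2 of P and reverse-bump: 10 enters row 1 and ejects 9. So w(10) = 9. P is now [[1, 2, 3, 6, 7, 10], [4, 5, 8]].
Step i=9: Q has 9 at row 1, column 6; remove that cell from P, ejecting 10. So w(9) = 10. P is now [[1, 2, 3, 6, 7], [4, 5, 8]].
Step i=8: Q has 8 at row 1, column 5; remove that cell from P, ejecting 7. So w(8) = 7. P is now [[1, 2, 3, 6], [4, 5, 8]].
Step i=7: Q has 7 at row 2, column 3; remove 8 from row 2 of P and reverse-bump: 8 enters row 1 and ejects 6. So w(7) = 6. P is now [[1, 2, 3, 8], [4, 5]].
Step i=6: Q has 6 at row 1, column 4; remove that cell from P, ejecting 8. So w(6) = 8. P is now [[1, 2, 3], [4, 5]].
Step i=5: Q has 5 at row 1, column 3; remove that cell from P, ejecting 3. So w(5) = 3. P is now [[1, 2], [4, 5]].
Step i=4: Q has 4 at row 2, column 2; remove 5 from row 2 of P and reverse-bump: 5 enters row 1 and ejects 2. So w(4) = 2. P is now [[1, 5], [4]].
Step i=3: Q has 3 at row 1, column 2; remove that cell from P, ejecting 5. So w(3) = 5. P is now [[1], [4]].
Step i=2: Q has 2 at row 2, column 1; remove 4 from row 2 of P and reverse-bump: 4 enters row 1 and ejects 1. So w(2) = 1. P is now [[4]].
Step i=1: Q has 1 at row 1, column 1; remove that cell from P, ejecting 4. So w(1) = 4. P is now [].

So w = 4 1 5 2 3 8 6 7 10 9.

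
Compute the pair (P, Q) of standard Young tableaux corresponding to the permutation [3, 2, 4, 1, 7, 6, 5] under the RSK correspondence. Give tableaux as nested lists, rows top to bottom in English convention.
P = [[1, 4, 5], [2, 6], [3, 7]], Q = [[1, 3, 5], [2, 6], [4, 7]]

Insert each entry of the permutation into P by Schensted row insertion, recording in Q the position of each new cell.

Insert 3: appended to row 1. P = [[3]].
Insert 2: 2 bumps 3 from row 1; 3 starts row 2. P = [[2], [3]].
Insert 4: appended to row 1. P = [[2, 4], [3]].
Insert 1: 1 bumps 2 from row 1; 2 bumps 3 from row 2; 3 starts row 3. P = [[1, 4], [2], [3]].
Insert 7: appended to row 1. P = [[1, 4, 7], [2], [3]].
Insert 6: 6 bumps 7 from row 1; 7 appends to row 2. P = [[1, 4, 6], [2, 7], [3]].
Insert 5: 5 bumps 6 from row 1; 6 bumps 7 from row 2; 7 appends to row 3. P = [[1, 4, 5], [2, 6], [3, 7]].

So P = [[1, 4, 5], [2, 6], [3, 7]], Q = [[1, 3, 5], [2, 6], [4, 7]].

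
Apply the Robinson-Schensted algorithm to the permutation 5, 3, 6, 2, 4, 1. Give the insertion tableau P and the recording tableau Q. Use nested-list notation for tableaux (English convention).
P = [[1, 4], [2, 6], [3], [5]], Q = [[1, 3], [2, 5], [4], [6]]

Insert each entry of the permutation into P by Schensted row insertion, recording in Q the position of each new cell.

Insert 5: appended to row 1. P = [[5]], Q = [[1]].
Insert 3: 3 bumps 5 from row 1; 5 starts row 2. P = [[3], [5]], Q = [[1], [2]].
Insert 6: appended to row 1. P = [[3, 6], [5]], Q = [[1, 3], [2]].
Insert 2: 2 bumps 3 from row 1; 3 bumps 5 from row 2; 5 starts row 3. P = [[2, 6], [3], [5]], Q = [[1, 3], [2], [4]].
Insert 4: 4 bumps 6 from row 1; 6 appends to row 2. P = [[2, 4], [3, 6], [5]], Q = [[1, 3], [2, 5], [4]].
Insert 1: 1 bumps 2 from row 1; 2 bumps 3 from row 2; 3 bumps 5 from row 3; 5 starts row 4. P = [[1, 4], [2, 6], [3], [5]], Q = [[1, 3], [2, 5], [4], [6]].

So P = [[1, 4], [2, 6], [3], [5]], Q = [[1, 3], [2, 5], [4], [6]].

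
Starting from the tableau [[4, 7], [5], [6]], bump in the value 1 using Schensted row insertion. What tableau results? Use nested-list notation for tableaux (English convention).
[[1, 7], [4], [5], [6]]

In row 1, 1 replaces 4 (the leftmost entry greater than 1); 4 is bumped to row 2. In row 2, 4 replaces 5 (the leftmost entry greater than 4); 5 is bumped to row 3. In row 3, 5 replaces 6 (the leftmost entry greater than 5); 6 is bumped to row 4. 6 starts a new row 4. The new tableau is [[1, 7], [4], [5], [6]].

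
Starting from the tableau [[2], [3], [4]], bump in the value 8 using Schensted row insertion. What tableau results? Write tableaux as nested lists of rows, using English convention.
8 is larger than every entry of row 1, so it is appended to row 1. The new tableau is [[2, 8], [3], [4]].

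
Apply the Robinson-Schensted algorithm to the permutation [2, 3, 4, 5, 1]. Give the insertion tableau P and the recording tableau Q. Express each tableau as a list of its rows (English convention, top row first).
P = [[1, 3, 4, 5], [2]], Q = [[1, 2, 3, 4], [5]]

Insert each entry of the permutation into P by Schensted row insertion, recording in Q the position of each new cell.

Insert 2: appended to row 1. P = [[2]].
Insert 3: appended to row 1. P = [[2, 3]].
Insert 4: appended to row 1. P = [[2, 3, 4]].
Insert 5: appended to row 1. P = [[2, 3, 4, 5]].
Insert 1: 1 bumps 2 from row 1; 2 starts row 2. P = [[1, 3, 4, 5], [2]].

So P = [[1, 3, 4, 5], [2]], Q = [[1, 2, 3, 4], [5]].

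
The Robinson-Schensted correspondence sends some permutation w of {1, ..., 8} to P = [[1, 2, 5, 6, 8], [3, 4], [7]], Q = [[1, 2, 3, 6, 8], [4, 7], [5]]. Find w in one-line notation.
3 4 7 5 1 6 2 8

Reverse the RSK construction: for i from n down to 1, find the cell of Q containing i, remove the entry at that cell from P, and reverse-bump it up through P; the value ejected from row 1 is w(i).

Step i=8: Q has 8 at row 1, column 5; remove that cell from P, ejecting 8. So w(8) = 8. P is now [[1, 2, 5, 6], [3, 4], [7]].
Step i=7: Q has 7 at row 2, column 2; remove 4 from row 2 of P and reverse-bump: 4 enters row 1 and ejects 2. So w(7) = 2. P is now [[1, 4, 5, 6], [3], [7]].
Step i=6: Q has 6 at row 1, column 4; remove that cell from P, ejecting 6. So w(6) = 6. P is now [[1, 4, 5], [3], [7]].
Step i=5: Q has 5 at row 3, column 1; remove 7 from row 3 of P and reverse-bump: 7 enters row 2 and ejects 3; 3 enters row 1 and ejects 1. So w(5) = 1. P is now [[3, 4, 5], [7]].
Step i=4: Q has 4 at row 2, column 1; remove 7 from row 2 of P and reverse-bump: 7 enters row 1 and ejects 5. So w(4) = 5. P is now [[3, 4, 7]].
Step i=3: Q has 3 at row 1, column 3; remove that cell from P, ejecting 7. So w(3) = 7. P is now [[3, 4]].
Step i=2: Q has 2 at row 1, column 2; remove that cell from P, ejecting 4. So w(2) = 4. P is now [[3]].
Step i=1: Q has 1 at row 1, column 1; remove that cell from P, ejecting 3. So w(1) = 3. P is now [].

So w = 3 4 7 5 1 6 2 8.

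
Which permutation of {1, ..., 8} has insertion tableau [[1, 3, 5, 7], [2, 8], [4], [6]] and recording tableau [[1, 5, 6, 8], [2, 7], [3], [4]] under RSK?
Reverse the RSK construction: for i from n down to 1, find the cell of Q containing i, remove the entry at that cell from P, and reverse-bump it up through P; the value ejected from row 1 is w(i).

Step i=8: Q has 8 at row 1, column 4; remove that cell from P, ejecting 7. So w(8) = 7. P is now [[1, 3, 5], [2, 8], [4], [6]].
Step i=7: Q has 7 at row 2, column 2; remove 8 from row 2 of P and reverse-bump: 8 enters row 1 and ejects 5. So w(7) = 5. P is now [[1, 3, 8], [2], [4], [6]].
Step i=6: Q has 6 at row 1, column 3; remove that cell from P, ejecting 8. So w(6) = 8. P is now [[1, 3], [2], [4], [6]].
Step i=5: Q has 5 at row 1, column 2; remove that cell from P, ejecting 3. So w(5) = 3. P is now [[1], [2], [4], [6]].
Step i=4: Q has 4 at row 4, column 1; remove 6 from row 4 of P and reverse-bump: 6 enters row 3 and ejects 4; 4 enters row 2 and ejects 2; 2 enters row 1 and ejects 1. So w(4) = 1. P is now [[2], [4], [6]].
Step i=3: Q has 3 at row 3, column 1; remove 6 from row 3 of P and reverse-bump: 6 enters row 2 and ejects 4; 4 enters row 1 and ejects 2. So w(3) = 2. P is now [[4], [6]].
Step i=2: Q has 2 at row 2, column 1; remove 6 from row 2 of P and reverse-bump: 6 enters row 1 and ejects 4. So w(2) = 4. P is now [[6]].
Step i=1: Q has 1 at row 1, column 1; remove that cell from P, ejecting 6. So w(1) = 6. P is now [].

So w = 6 4 2 1 3 8 5 7.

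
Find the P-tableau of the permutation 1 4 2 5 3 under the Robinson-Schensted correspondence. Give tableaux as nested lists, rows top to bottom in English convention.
Insert 1: appended to row 1. P = [[1]].
Insert 4: appended to row 1. P = [[1, 4]].
Insert 2: 2 bumps 4 from row 1; 4 starts row 2. P = [[1, 2], [4]].
Insert 5: appended to row 1. P = [[1, 2, 5], [4]].
Insert 3: 3 bumps 5 from row 1; 5 appends to row 2. P = [[1, 2, 3], [4, 5]].

So P = [[1, 2, 3], [4, 5]].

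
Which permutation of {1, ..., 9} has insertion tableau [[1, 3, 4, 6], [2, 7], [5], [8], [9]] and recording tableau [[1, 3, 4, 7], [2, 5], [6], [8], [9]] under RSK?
Reverse the RSK construction: for i from n down to 1, find the cell of Q containing i, remove the entry at that cell from P, and reverse-bump it up through P; the value ejected from row 1 is w(i).

Step i=9: Q has 9 at row 5, column 1; remove 9 from row 5 of P and reverse-bump: 9 enters row 4 and ejects 8; 8 enters row 3 and ejects 5; 5 enters row 2 and ejects 2; 2 enters row 1 and ejects 1. So w(9) = 1. P is now [[2, 3, 4, 6], [5, 7], [8], [9]].
Step i=8: Q has 8 at row 4, column 1; remove 9 from row 4 of P and reverse-bump: 9 enters row 3 and ejects 8; 8 enters row 2 and ejects 7; 7 enters row 1 and ejects 6. So w(8) = 6. P is now [[2, 3, 4, 7], [5, 8], [9]].
Step i=7: Q has 7 at row 1, column 4; remove that cell from P, ejecting 7. So w(7) = 7. P is now [[2, 3, 4], [5, 8], [9]].
Step i=6: Q has 6 at row 3, column 1; remove 9 from row 3 of P and reverse-bump: 9 enters row 2 and ejects 8; 8 enters row 1 and ejects 4. So w(6) = 4. P is now [[2, 3, 8], [5, 9]].
Step i=5: Q has 5 at row 2, column 2; remove 9 from row 2 of P and reverse-bump: 9 enters row 1 and ejects 8. So w(5) = 8. P is now [[2, 3, 9], [5]].
Step i=4: Q has 4 at row 1, column 3; remove that cell from P, ejecting 9. So w(4) = 9. P is now [[2, 3], [5]].
Step i=3: Q has 3 at row 1, column 2; remove that cell from P, ejecting 3. So w(3) = 3. P is now [[2], [5]].
Step i=2: Q has 2 at row 2, column 1; remove 5 from row 2 of P and reverse-bump: 5 enters row 1 and ejects 2. So w(2) = 2. P is now [[5]].
Step i=1: Q has 1 at row 1, column 1; remove that cell from P, ejecting 5. So w(1) = 5. P is now [].

So w = 5 2 3 9 8 4 7 6 1.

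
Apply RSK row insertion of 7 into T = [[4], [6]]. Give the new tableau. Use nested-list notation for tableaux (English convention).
[[4, 7], [6]]

7 is larger than every entry of row 1, so it is appended to row 1. The new tableau is [[4, 7], [6]].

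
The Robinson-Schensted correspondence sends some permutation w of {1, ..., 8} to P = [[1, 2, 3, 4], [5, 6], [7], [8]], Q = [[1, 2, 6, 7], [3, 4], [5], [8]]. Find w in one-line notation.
Reverse the RSK construction: for i from n down to 1, find the cell of Q containing i, remove the entry at that cell from P, and reverse-bump it up through P; the value ejected from row 1 is w(i).

Step i=8: Q has 8 at row 4, column 1; remove 8 from row 4 of P and reverse-bump: 8 enters row 3 and ejects 7; 7 enters row 2 and ejects 6; 6 enters row 1 and ejects 4. So w(8) = 4. P is now [[1, 2, 3, 6], [5, 7], [8]].
Step i=7: Q has 7 at row 1, column 4; remove that cell from P, ejecting 6. So w(7) = 6. P is now [[1, 2, 3], [5, 7], [8]].
Step i=6: Q has 6 at row 1, column 3; remove that cell from P, ejecting 3. So w(6) = 3. P is now [[1, 2], [5, 7], [8]].
Step i=5: Q has 5 at row 3, column 1; remove 8 from row 3 of P and reverse-bump: 8 enters row 2 and ejects 7; 7 enters row 1 and ejects 2. So w(5) = 2. P is now [[1, 7], [5, 8]].
Step i=4: Q has 4 at row 2, column 2; remove 8 from row 2 of P and reverse-bump: 8 enters row 1 and ejects 7. So w(4) = 7. P is now [[1, 8], [5]].
Step i=3: Q has 3 at row 2, column 1; remove 5 from row 2 of P and reverse-bump: 5 enters row 1 and ejects 1. So w(3) = 1. P is now [[5, 8]].
Step i=2: Q has 2 at row 1, column 2; remove that cell from P, ejecting 8. So w(2) = 8. P is now [[5]].
Step i=1: Q has 1 at row 1, column 1; remove that cell from P, ejecting 5. So w(1) = 5. P is now [].

So w = 5 8 1 7 2 3 6 4.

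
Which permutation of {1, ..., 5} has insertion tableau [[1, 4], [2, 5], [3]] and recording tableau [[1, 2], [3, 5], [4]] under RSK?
3 5 2 1 4

Reverse the RSK construction: for i from n down to 1, find the cell of Q containing i, remove the entry at that cell from P, and reverse-bump it up through P; the value ejected from row 1 is w(i).

Step i=5: Q has 5 at row 2, column 2; remove 5 from row 2 of P and reverse-bump: 5 enters row 1 and ejects 4. So w(5) = 4. P is now [[1, 5], [2], [3]].
Step i=4: Q has 4 at row 3, column 1; remove 3 from row 3 of P and reverse-bump: 3 enters row 2 and ejects 2; 2 enters row 1 and ejects 1. So w(4) = 1. P is now [[2, 5], [3]].
Step i=3: Q has 3 at row 2, column 1; remove 3 from row 2 of P and reverse-bump: 3 enters row 1 and ejects 2. So w(3) = 2. P is now [[3, 5]].
Step i=2: Q has 2 at row 1, column 2; remove that cell from P, ejecting 5. So w(2) = 5. P is now [[3]].
Step i=1: Q has 1 at row 1, column 1; remove that cell from P, ejecting 3. So w(1) = 3. P is now [].

So w = 3 5 2 1 4.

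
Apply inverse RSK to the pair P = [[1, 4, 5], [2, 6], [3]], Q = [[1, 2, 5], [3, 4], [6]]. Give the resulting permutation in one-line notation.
Reverse the RSK construction: for i from n down to 1, find the cell of Q containing i, remove the entry at that cell from P, and reverse-bump it up through P; the value ejected from row 1 is w(i).

Step i=6: Q has 6 at row 3, column 1; remove 3 from row 3 of P and reverse-bump: 3 enters row 2 and ejects 2; 2 enters row 1 and ejects 1. So w(6) = 1. P is now [[2, 4, 5], [3, 6]].
Step i=5: Q has 5 at row 1, column 3; remove that cell from P, ejecting 5. So w(5) = 5. P is now [[2, 4], [3, 6]].
Step i=4: Q has 4 at row 2, column 2; remove 6 from row 2 of P and reverse-bump: 6 enters row 1 and ejects 4. So w(4) = 4. P is now [[2, 6], [3]].
Step i=3: Q has 3 at row 2, column 1; remove 3 from row 2 of P and reverse-bump: 3 enters row 1 and ejects 2. So w(3) = 2. P is now [[3, 6]].
Step i=2: Q has 2 at row 1, column 2; remove that cell from P, ejecting 6. So w(2) = 6. P is now [[3]].
Step i=1: Q has 1 at row 1, column 1; remove that cell from P, ejecting 3. So w(1) = 3. P is now [].

So w = 3 6 2 4 5 1.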